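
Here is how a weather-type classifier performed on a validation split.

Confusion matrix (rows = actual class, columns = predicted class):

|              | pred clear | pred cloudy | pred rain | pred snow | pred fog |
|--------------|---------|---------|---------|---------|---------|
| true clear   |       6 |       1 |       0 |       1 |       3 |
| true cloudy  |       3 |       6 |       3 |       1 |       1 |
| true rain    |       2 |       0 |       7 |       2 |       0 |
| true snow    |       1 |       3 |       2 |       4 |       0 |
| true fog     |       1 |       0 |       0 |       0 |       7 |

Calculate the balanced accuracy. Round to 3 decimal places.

Balanced accuracy = mean of per-class recall.
  clear: recall = 6/11 = 0.5455
  cloudy: recall = 6/14 = 0.4286
  rain: recall = 7/11 = 0.6364
  snow: recall = 4/10 = 0.4000
  fog: recall = 7/8 = 0.8750
Mean = (0.5455 + 0.4286 + 0.6364 + 0.4000 + 0.8750) / 5 = 0.577

0.577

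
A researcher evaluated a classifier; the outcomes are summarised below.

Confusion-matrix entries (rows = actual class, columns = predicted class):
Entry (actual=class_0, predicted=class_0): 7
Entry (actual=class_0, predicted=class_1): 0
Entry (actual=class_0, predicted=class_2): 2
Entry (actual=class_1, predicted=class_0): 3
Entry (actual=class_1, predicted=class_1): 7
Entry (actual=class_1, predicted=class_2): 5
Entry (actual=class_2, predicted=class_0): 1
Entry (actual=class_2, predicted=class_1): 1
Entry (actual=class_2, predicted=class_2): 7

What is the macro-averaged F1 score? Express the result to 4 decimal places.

Per-class F1 score (2·TP/(2·TP+FP+FN)):
  class_0: TP=7, FP=3+1=4, FN=0+2=2 → 14/20 = 0.70000
  class_1: TP=7, FP=0+1=1, FN=3+5=8 → 14/23 = 0.60870
  class_2: TP=7, FP=2+5=7, FN=1+1=2 → 14/23 = 0.60870
Macro-F1 score = mean = (0.70000 + 0.60870 + 0.60870) / 3 = 0.6391

0.6391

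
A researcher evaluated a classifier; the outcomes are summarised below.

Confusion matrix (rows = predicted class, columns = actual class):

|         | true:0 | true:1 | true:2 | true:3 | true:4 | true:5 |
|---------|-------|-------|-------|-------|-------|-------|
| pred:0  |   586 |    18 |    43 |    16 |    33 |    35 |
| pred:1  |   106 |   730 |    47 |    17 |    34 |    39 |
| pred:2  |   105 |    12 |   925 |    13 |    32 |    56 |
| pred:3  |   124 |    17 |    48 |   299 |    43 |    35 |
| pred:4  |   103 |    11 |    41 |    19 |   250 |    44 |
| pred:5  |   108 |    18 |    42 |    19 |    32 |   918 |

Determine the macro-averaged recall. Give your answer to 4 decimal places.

Per-class recall (TP/(TP+FN)):
  0: TP=586, FN=106+105+124+103+108=546 → 586/1132 = 0.51767
  1: TP=730, FN=18+12+17+11+18=76 → 730/806 = 0.90571
  2: TP=925, FN=43+47+48+41+42=221 → 925/1146 = 0.80716
  3: TP=299, FN=16+17+13+19+19=84 → 299/383 = 0.78068
  4: TP=250, FN=33+34+32+43+32=174 → 250/424 = 0.58962
  5: TP=918, FN=35+39+56+35+44=209 → 918/1127 = 0.81455
Macro-recall = mean = (0.51767 + 0.90571 + 0.80716 + 0.78068 + 0.58962 + 0.81455) / 6 = 0.7359

0.7359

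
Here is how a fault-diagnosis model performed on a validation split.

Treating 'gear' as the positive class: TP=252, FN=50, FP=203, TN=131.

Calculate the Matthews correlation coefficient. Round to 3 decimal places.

0.251

MCC = (TP·TN − FP·FN) / √((TP+FP)(TP+FN)(TN+FP)(TN+FN))
Numerator = 252·131 − 203·50 = 22862
Denominator = √(455·302·334·181) = √8306984140 = 91142.6582
MCC = 22862 / 91142.6582 = 0.251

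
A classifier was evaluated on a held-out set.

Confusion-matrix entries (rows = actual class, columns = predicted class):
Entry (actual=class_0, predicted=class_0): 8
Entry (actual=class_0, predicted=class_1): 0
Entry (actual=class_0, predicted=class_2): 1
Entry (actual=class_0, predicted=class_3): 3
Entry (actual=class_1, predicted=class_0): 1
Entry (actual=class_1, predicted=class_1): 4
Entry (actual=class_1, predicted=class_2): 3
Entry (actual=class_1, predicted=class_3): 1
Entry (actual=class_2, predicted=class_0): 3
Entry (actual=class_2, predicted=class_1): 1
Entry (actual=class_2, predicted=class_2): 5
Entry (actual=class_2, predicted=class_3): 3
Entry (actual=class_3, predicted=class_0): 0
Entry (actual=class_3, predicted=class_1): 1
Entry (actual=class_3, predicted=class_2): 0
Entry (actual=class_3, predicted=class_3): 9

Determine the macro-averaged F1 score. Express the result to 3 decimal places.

0.592

Per-class F1 score (2·TP/(2·TP+FP+FN)):
  class_0: TP=8, FP=1+3+0=4, FN=0+1+3=4 → 16/24 = 0.6667
  class_1: TP=4, FP=0+1+1=2, FN=1+3+1=5 → 8/15 = 0.5333
  class_2: TP=5, FP=1+3+0=4, FN=3+1+3=7 → 10/21 = 0.4762
  class_3: TP=9, FP=3+1+3=7, FN=0+1+0=1 → 18/26 = 0.6923
Macro-F1 score = mean = (0.6667 + 0.5333 + 0.4762 + 0.6923) / 4 = 0.592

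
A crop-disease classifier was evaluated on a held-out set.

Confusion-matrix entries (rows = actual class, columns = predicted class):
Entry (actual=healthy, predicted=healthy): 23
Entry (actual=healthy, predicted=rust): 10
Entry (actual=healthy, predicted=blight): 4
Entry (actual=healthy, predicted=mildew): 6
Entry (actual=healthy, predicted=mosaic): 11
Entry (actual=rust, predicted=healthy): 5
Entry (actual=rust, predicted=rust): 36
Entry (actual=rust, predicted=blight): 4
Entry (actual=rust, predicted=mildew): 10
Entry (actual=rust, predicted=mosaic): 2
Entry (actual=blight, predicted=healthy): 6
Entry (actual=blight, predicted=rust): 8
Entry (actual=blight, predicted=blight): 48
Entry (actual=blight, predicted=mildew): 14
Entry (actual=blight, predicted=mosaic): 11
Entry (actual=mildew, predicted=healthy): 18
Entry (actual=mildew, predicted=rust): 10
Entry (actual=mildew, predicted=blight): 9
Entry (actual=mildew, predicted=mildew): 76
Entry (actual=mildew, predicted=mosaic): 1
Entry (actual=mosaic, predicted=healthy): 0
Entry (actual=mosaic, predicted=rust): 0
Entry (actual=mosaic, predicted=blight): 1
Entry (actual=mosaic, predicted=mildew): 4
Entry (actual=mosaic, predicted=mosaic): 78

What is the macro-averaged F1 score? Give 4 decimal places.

Per-class F1 score (2·TP/(2·TP+FP+FN)):
  healthy: TP=23, FP=5+6+18+0=29, FN=10+4+6+11=31 → 46/106 = 0.43396
  rust: TP=36, FP=10+8+10+0=28, FN=5+4+10+2=21 → 72/121 = 0.59504
  blight: TP=48, FP=4+4+9+1=18, FN=6+8+14+11=39 → 96/153 = 0.62745
  mildew: TP=76, FP=6+10+14+4=34, FN=18+10+9+1=38 → 152/224 = 0.67857
  mosaic: TP=78, FP=11+2+11+1=25, FN=0+0+1+4=5 → 156/186 = 0.83871
Macro-F1 score = mean = (0.43396 + 0.59504 + 0.62745 + 0.67857 + 0.83871) / 5 = 0.6347

0.6347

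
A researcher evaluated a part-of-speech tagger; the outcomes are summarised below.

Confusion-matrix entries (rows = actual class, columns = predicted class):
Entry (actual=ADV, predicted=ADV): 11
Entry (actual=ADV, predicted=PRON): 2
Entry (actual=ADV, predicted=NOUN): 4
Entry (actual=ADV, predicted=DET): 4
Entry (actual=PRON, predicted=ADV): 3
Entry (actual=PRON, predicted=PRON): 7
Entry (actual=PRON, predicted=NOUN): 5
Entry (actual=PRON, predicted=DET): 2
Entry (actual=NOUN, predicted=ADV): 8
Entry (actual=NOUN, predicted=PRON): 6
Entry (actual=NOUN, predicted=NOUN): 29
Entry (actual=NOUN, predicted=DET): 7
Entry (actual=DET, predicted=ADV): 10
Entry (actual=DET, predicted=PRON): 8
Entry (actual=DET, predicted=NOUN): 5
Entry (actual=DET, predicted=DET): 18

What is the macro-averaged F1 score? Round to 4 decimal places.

0.4722

Per-class F1 score (2·TP/(2·TP+FP+FN)):
  ADV: TP=11, FP=3+8+10=21, FN=2+4+4=10 → 22/53 = 0.41509
  PRON: TP=7, FP=2+6+8=16, FN=3+5+2=10 → 14/40 = 0.35000
  NOUN: TP=29, FP=4+5+5=14, FN=8+6+7=21 → 58/93 = 0.62366
  DET: TP=18, FP=4+2+7=13, FN=10+8+5=23 → 36/72 = 0.50000
Macro-F1 score = mean = (0.41509 + 0.35000 + 0.62366 + 0.50000) / 4 = 0.4722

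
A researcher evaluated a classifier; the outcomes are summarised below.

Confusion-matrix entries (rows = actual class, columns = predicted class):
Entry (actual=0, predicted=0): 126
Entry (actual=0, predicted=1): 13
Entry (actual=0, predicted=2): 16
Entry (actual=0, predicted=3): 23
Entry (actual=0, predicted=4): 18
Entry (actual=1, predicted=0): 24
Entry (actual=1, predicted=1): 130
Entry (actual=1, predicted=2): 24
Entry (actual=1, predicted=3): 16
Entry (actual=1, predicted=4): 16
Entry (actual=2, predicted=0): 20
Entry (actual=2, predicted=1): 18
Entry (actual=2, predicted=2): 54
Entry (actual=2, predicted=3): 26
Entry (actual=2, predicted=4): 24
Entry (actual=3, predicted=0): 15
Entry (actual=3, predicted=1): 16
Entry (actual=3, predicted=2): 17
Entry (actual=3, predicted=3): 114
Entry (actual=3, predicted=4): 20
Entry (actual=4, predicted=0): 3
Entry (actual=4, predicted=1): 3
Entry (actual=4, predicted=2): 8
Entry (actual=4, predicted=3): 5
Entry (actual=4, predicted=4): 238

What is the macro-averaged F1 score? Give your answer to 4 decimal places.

0.6381

Per-class F1 score (2·TP/(2·TP+FP+FN)):
  0: TP=126, FP=24+20+15+3=62, FN=13+16+23+18=70 → 252/384 = 0.65625
  1: TP=130, FP=13+18+16+3=50, FN=24+24+16+16=80 → 260/390 = 0.66667
  2: TP=54, FP=16+24+17+8=65, FN=20+18+26+24=88 → 108/261 = 0.41379
  3: TP=114, FP=23+16+26+5=70, FN=15+16+17+20=68 → 228/366 = 0.62295
  4: TP=238, FP=18+16+24+20=78, FN=3+3+8+5=19 → 476/573 = 0.83072
Macro-F1 score = mean = (0.65625 + 0.66667 + 0.41379 + 0.62295 + 0.83072) / 5 = 0.6381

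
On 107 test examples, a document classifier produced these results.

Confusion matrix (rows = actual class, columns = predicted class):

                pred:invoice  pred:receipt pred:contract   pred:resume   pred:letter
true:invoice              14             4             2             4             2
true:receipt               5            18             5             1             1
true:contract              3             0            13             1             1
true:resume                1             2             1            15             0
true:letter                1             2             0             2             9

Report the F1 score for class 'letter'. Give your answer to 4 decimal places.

0.6667

Take TP from the diagonal, FP from the rest of the 'letter' prediction marginal, FN from the rest of the 'letter' actual marginal.
F1 score = 2·TP/(2·TP+FP+FN).
letter: TP=9, FP=2+1+1+0=4, FN=1+2+0+2=5 → 18/27 = 0.66667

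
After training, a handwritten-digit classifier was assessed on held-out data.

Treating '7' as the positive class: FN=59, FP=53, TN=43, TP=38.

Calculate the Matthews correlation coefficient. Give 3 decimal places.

-0.161

MCC = (TP·TN − FP·FN) / √((TP+FP)(TP+FN)(TN+FP)(TN+FN))
Numerator = 38·43 − 53·59 = -1493
Denominator = √(91·97·96·102) = √86433984 = 9296.9879
MCC = -1493 / 9296.9879 = -0.161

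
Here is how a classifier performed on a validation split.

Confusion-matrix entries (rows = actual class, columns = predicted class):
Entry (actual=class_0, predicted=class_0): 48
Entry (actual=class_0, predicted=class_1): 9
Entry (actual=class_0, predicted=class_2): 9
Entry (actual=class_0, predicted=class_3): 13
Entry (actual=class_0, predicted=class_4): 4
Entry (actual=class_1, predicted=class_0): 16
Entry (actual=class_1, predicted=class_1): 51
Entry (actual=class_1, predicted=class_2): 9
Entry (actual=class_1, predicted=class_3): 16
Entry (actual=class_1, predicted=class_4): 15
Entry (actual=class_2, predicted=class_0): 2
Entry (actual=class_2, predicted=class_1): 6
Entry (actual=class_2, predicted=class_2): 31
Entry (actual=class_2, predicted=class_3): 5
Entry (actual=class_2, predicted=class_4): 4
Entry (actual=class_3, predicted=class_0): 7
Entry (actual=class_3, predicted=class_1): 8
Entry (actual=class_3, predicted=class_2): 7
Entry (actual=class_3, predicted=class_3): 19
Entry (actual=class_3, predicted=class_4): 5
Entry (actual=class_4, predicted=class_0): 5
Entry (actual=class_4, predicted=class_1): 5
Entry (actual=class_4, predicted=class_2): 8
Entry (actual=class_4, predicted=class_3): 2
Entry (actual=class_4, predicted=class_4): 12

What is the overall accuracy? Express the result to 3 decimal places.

0.509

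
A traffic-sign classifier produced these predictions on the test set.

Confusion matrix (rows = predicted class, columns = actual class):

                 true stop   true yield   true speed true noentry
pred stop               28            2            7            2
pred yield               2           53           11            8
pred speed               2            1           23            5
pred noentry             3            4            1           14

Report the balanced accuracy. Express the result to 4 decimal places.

Balanced accuracy = mean of per-class recall.
  stop: recall = 28/35 = 0.80000
  yield: recall = 53/60 = 0.88333
  speed: recall = 23/42 = 0.54762
  noentry: recall = 14/29 = 0.48276
Mean = (0.80000 + 0.88333 + 0.54762 + 0.48276) / 4 = 0.6784

0.6784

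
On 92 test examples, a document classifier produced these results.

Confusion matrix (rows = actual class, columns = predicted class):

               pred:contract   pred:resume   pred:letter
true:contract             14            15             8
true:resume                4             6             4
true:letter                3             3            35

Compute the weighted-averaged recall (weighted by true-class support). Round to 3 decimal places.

Per-class recall (TP/(TP+FN)):
  contract: TP=14, FN=15+8=23 → 14/37 = 0.3784
  resume: TP=6, FN=4+4=8 → 6/14 = 0.4286
  letter: TP=35, FN=3+3=6 → 35/41 = 0.8537
Weighted-recall = Σ (supportᵢ/N)·recallᵢ with N=92: (37/92)·0.3784 + (14/92)·0.4286 + (41/92)·0.8537 = 0.598

0.598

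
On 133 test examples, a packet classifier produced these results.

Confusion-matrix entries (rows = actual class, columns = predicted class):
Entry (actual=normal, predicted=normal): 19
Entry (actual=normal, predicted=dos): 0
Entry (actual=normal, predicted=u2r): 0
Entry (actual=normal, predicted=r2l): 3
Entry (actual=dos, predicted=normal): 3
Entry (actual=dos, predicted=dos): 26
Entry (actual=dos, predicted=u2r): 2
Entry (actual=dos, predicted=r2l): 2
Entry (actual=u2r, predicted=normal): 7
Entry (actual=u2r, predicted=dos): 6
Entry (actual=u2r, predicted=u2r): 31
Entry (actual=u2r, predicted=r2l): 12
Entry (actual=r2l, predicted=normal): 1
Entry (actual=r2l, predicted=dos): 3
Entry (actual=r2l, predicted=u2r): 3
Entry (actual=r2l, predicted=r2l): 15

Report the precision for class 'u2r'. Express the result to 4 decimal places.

0.8611

precision = TP/(TP+FP).
u2r: TP=31, FP=0+2+3=5 → 31/36 = 0.86111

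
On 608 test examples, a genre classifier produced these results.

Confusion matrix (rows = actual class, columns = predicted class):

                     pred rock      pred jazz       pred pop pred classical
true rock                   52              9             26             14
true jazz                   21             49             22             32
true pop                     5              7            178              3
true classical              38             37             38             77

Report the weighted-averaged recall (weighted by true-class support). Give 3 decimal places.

0.586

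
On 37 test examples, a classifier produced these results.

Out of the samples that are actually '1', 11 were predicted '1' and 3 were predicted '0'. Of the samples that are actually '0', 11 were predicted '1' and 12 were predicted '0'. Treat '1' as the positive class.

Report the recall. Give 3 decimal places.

Recall = TP/(TP+FN) = 11/(11+3) = 11/14 = 0.786

0.786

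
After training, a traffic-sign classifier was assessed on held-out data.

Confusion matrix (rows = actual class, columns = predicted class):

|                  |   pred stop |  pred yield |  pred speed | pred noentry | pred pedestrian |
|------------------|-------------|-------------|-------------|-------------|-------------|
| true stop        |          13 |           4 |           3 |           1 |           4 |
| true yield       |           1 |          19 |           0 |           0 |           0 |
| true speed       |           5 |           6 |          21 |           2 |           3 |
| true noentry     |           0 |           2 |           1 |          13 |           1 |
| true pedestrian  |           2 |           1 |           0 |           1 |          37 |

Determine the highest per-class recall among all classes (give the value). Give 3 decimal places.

0.950

Per-class recall (TP/(TP+FN)):
  stop: TP=13, FN=4+3+1+4=12 → 13/25 = 0.5200
  yield: TP=19, FN=1+0+0+0=1 → 19/20 = 0.9500
  speed: TP=21, FN=5+6+2+3=16 → 21/37 = 0.5676
  noentry: TP=13, FN=0+2+1+1=4 → 13/17 = 0.7647
  pedestrian: TP=37, FN=2+1+0+1=4 → 37/41 = 0.9024
Highest is class 'yield' with recall = 0.950.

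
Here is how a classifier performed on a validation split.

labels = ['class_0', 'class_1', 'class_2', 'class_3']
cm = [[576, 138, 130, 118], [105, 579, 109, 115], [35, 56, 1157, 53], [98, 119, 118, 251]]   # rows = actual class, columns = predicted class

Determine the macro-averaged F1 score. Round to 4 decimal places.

0.6403

Per-class F1 score (2·TP/(2·TP+FP+FN)):
  class_0: TP=576, FP=105+35+98=238, FN=138+130+118=386 → 1152/1776 = 0.64865
  class_1: TP=579, FP=138+56+119=313, FN=105+109+115=329 → 1158/1800 = 0.64333
  class_2: TP=1157, FP=130+109+118=357, FN=35+56+53=144 → 2314/2815 = 0.82202
  class_3: TP=251, FP=118+115+53=286, FN=98+119+118=335 → 502/1123 = 0.44702
Macro-F1 score = mean = (0.64865 + 0.64333 + 0.82202 + 0.44702) / 4 = 0.6403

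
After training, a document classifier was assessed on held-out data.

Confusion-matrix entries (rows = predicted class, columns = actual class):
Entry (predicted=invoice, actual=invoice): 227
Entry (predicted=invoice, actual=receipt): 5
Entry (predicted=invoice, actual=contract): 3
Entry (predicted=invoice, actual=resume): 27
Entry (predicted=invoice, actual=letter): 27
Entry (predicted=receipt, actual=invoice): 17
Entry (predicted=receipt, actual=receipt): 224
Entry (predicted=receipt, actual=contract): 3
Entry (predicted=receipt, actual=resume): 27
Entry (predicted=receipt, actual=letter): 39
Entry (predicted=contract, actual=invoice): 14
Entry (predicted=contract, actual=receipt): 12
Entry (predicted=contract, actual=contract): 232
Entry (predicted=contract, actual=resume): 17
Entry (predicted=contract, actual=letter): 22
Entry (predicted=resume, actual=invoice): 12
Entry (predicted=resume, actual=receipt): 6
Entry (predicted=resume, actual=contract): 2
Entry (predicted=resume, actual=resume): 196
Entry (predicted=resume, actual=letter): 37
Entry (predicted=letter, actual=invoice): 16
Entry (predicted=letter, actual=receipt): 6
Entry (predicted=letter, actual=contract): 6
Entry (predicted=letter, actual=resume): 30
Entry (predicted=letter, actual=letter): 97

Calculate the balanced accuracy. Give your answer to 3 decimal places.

0.744

Balanced accuracy = mean of per-class recall.
  invoice: recall = 227/286 = 0.7937
  receipt: recall = 224/253 = 0.8854
  contract: recall = 232/246 = 0.9431
  resume: recall = 196/297 = 0.6599
  letter: recall = 97/222 = 0.4369
Mean = (0.7937 + 0.8854 + 0.9431 + 0.6599 + 0.4369) / 5 = 0.744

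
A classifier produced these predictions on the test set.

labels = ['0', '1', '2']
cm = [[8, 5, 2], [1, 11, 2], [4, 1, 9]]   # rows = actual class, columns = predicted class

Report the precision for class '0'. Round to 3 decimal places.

0.615

One-vs-rest for '0': TP = diagonal; FP = other classes predicted '0'; FN = '0' predicted as other.
precision = TP/(TP+FP).
0: TP=8, FP=1+4=5 → 8/13 = 0.6154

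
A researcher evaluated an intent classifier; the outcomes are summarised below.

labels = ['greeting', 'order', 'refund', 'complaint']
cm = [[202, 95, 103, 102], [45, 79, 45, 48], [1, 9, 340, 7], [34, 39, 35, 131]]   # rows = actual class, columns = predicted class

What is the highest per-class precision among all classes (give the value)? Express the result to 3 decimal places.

0.716

Per-class precision (TP/(TP+FP)):
  greeting: TP=202, FP=45+1+34=80 → 202/282 = 0.7163
  order: TP=79, FP=95+9+39=143 → 79/222 = 0.3559
  refund: TP=340, FP=103+45+35=183 → 340/523 = 0.6501
  complaint: TP=131, FP=102+48+7=157 → 131/288 = 0.4549
Highest is class 'greeting' with precision = 0.716.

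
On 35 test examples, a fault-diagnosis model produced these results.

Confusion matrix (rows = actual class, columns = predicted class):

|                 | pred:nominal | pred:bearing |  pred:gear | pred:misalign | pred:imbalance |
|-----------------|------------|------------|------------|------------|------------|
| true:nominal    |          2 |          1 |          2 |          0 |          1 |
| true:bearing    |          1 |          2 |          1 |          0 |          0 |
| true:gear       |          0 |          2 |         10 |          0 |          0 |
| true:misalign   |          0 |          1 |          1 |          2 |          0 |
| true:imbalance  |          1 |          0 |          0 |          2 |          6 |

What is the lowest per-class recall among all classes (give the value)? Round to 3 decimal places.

0.333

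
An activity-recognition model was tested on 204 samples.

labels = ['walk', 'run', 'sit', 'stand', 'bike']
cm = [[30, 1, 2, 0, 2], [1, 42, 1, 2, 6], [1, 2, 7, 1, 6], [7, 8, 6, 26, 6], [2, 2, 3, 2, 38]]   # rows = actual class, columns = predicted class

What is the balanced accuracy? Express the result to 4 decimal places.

0.6751

Balanced accuracy = mean of per-class recall.
  walk: recall = 30/35 = 0.85714
  run: recall = 42/52 = 0.80769
  sit: recall = 7/17 = 0.41176
  stand: recall = 26/53 = 0.49057
  bike: recall = 38/47 = 0.80851
Mean = (0.85714 + 0.80769 + 0.41176 + 0.49057 + 0.80851) / 5 = 0.6751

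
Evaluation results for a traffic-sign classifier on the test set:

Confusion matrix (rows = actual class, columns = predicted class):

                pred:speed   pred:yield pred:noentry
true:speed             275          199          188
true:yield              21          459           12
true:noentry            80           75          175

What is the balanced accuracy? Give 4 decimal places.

0.6262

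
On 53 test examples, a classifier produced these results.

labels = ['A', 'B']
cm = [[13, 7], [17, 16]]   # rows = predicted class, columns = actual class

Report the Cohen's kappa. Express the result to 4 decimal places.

0.1228

Observed agreement pₒ = trace/N = 29/53 = 0.54717
Expected agreement pₑ = Σ (rowᵢ·colᵢ)/N² = (30·20 + 23·33)/53² = 0.48380
κ = (pₒ − pₑ)/(1 − pₑ) = (0.54717 − 0.48380)/(1 − 0.48380) = 0.1228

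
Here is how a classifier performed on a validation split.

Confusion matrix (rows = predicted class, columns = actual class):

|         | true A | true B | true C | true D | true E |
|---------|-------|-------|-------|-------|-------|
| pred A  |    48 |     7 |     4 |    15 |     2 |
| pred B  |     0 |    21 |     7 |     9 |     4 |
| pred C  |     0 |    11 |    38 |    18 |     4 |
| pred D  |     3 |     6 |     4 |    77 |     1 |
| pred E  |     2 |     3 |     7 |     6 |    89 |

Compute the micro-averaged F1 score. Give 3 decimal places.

0.707

Micro-averaging pools counts across classes: ΣTP=273, ΣFP=113, ΣFN=113.
Micro-F1 score = 2·TP/(2·TP+FP+FN) on pooled counts = 0.707 (equals overall accuracy in single-label multiclass).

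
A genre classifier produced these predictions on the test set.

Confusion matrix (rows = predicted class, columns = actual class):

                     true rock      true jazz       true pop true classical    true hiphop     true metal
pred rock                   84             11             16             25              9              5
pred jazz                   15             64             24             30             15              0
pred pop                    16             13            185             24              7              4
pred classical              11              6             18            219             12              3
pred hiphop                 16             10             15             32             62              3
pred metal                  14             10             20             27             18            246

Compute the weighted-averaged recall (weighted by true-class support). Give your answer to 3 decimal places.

Per-class recall (TP/(TP+FN)):
  rock: TP=84, FN=15+16+11+16+14=72 → 84/156 = 0.5385
  jazz: TP=64, FN=11+13+6+10+10=50 → 64/114 = 0.5614
  pop: TP=185, FN=16+24+18+15+20=93 → 185/278 = 0.6655
  classical: TP=219, FN=25+30+24+32+27=138 → 219/357 = 0.6134
  hiphop: TP=62, FN=9+15+7+12+18=61 → 62/123 = 0.5041
  metal: TP=246, FN=5+0+4+3+3=15 → 246/261 = 0.9425
Weighted-recall = Σ (supportᵢ/N)·recallᵢ with N=1289: (156/1289)·0.5385 + (114/1289)·0.5614 + (278/1289)·0.6655 + (357/1289)·0.6134 + (123/1289)·0.5041 + (261/1289)·0.9425 = 0.667

0.667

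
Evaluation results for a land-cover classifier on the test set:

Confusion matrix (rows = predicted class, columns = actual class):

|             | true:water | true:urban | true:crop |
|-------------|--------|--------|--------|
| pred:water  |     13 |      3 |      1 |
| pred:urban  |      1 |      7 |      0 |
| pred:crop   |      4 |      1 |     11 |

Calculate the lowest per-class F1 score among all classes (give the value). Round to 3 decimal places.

0.737

Per-class F1 score (2·TP/(2·TP+FP+FN)):
  water: TP=13, FP=3+1=4, FN=1+4=5 → 26/35 = 0.7429
  urban: TP=7, FP=1+0=1, FN=3+1=4 → 14/19 = 0.7368
  crop: TP=11, FP=4+1=5, FN=1+0=1 → 22/28 = 0.7857
Lowest is class 'urban' with F1 score = 0.737.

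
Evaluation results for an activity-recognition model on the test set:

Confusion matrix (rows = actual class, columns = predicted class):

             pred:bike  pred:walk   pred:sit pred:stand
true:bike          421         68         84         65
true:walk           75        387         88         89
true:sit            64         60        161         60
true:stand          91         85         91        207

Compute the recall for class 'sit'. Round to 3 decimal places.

Take TP from the diagonal, FP from the rest of the 'sit' prediction marginal, FN from the rest of the 'sit' actual marginal.
recall = TP/(TP+FN).
sit: TP=161, FN=64+60+60=184 → 161/345 = 0.4667

0.467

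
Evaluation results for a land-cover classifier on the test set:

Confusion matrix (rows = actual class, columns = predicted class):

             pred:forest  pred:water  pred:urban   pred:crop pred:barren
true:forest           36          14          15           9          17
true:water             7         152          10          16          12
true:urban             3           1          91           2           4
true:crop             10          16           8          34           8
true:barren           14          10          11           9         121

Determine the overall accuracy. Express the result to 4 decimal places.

0.6889

Accuracy = trace / total = (36+152+91+34+121=434) / 630 = 434/630 = 0.6889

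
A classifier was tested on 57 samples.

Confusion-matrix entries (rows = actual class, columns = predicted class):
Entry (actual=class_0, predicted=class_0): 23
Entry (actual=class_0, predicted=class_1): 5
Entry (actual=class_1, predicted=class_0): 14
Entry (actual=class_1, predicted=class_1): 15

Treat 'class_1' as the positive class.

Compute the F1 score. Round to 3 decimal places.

Precision = TP/(TP+FP) = 15/20 = 0.7500
Recall = TP/(TP+FN) = 15/29 = 0.5172
F1 = 2·TP/(2·TP+FP+FN) = 30/49 = 0.612

0.612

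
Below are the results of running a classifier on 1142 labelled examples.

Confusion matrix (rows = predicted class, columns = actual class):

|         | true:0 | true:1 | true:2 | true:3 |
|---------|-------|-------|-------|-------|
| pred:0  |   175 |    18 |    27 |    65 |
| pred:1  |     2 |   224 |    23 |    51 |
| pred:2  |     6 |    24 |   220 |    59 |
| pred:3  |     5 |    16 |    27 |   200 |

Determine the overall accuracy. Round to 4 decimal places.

0.7172

Accuracy = trace / total = (175+224+220+200=819) / 1142 = 819/1142 = 0.7172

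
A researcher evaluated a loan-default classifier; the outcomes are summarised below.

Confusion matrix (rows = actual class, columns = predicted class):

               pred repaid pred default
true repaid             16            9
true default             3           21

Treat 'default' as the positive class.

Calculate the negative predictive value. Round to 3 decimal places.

NPV = TN/(TN+FN) = 16/(16+3) = 0.842

0.842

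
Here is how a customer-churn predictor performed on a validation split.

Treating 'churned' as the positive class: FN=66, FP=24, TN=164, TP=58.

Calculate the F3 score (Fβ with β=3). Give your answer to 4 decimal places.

Fβ = (1+β²)·TP / ((1+β²)·TP + β²·FN + FP), with β²=9
= 10·58 / (10·58 + 9·66 + 24) = 0.4841

0.4841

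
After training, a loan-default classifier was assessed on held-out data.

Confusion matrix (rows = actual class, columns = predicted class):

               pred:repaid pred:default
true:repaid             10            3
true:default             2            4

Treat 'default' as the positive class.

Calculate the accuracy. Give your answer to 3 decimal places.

0.737

Accuracy = (TP+TN)/N = (4+10)/19 = 0.737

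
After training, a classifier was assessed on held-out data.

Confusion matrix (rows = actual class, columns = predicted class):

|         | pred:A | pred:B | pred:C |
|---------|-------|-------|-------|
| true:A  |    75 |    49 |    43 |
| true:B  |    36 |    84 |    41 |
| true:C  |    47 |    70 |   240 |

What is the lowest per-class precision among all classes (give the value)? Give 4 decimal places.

0.4138

Per-class precision (TP/(TP+FP)):
  A: TP=75, FP=36+47=83 → 75/158 = 0.47468
  B: TP=84, FP=49+70=119 → 84/203 = 0.41379
  C: TP=240, FP=43+41=84 → 240/324 = 0.74074
Lowest is class 'B' with precision = 0.4138.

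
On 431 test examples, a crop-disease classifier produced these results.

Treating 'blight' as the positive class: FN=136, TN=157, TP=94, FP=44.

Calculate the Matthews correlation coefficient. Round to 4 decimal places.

0.2029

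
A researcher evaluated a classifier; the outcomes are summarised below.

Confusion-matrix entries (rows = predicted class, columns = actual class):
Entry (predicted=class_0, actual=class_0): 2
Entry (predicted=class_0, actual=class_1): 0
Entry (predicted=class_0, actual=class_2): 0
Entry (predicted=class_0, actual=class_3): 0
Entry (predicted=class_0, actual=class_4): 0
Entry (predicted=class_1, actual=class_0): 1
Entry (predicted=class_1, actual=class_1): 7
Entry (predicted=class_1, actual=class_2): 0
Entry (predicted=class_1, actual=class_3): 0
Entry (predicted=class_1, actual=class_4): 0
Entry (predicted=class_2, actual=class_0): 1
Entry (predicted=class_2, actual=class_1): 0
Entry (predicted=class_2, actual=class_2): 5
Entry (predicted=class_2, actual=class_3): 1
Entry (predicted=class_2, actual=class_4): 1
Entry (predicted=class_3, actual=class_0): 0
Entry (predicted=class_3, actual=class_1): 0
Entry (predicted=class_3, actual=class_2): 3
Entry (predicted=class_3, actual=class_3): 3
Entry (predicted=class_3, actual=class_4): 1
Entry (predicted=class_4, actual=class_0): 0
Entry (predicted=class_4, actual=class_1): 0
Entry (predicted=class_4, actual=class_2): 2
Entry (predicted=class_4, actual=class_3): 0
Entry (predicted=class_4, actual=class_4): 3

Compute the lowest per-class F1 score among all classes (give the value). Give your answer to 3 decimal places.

0.545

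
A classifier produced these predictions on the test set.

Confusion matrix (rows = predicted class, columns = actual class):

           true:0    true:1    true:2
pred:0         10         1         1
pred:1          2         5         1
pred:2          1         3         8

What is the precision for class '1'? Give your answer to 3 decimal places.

Take TP from the diagonal, FP from the rest of the '1' prediction marginal, FN from the rest of the '1' actual marginal.
precision = TP/(TP+FP).
1: TP=5, FP=2+1=3 → 5/8 = 0.6250

0.625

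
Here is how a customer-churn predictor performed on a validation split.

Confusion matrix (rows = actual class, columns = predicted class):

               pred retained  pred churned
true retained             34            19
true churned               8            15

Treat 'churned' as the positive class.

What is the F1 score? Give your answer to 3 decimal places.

Precision = TP/(TP+FP) = 15/34 = 0.4412
Recall = TP/(TP+FN) = 15/23 = 0.6522
F1 = 2·TP/(2·TP+FP+FN) = 30/57 = 0.526

0.526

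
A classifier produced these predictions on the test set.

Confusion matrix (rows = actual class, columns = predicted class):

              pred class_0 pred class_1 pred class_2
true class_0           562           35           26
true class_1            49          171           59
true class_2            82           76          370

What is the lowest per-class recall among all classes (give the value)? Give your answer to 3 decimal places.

0.613

Per-class recall (TP/(TP+FN)):
  class_0: TP=562, FN=35+26=61 → 562/623 = 0.9021
  class_1: TP=171, FN=49+59=108 → 171/279 = 0.6129
  class_2: TP=370, FN=82+76=158 → 370/528 = 0.7008
Lowest is class 'class_1' with recall = 0.613.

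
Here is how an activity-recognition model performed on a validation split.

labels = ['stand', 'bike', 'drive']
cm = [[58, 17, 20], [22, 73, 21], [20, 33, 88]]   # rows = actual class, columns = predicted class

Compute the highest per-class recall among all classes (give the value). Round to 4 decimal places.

0.6293

Per-class recall (TP/(TP+FN)):
  stand: TP=58, FN=17+20=37 → 58/95 = 0.61053
  bike: TP=73, FN=22+21=43 → 73/116 = 0.62931
  drive: TP=88, FN=20+33=53 → 88/141 = 0.62411
Highest is class 'bike' with recall = 0.6293.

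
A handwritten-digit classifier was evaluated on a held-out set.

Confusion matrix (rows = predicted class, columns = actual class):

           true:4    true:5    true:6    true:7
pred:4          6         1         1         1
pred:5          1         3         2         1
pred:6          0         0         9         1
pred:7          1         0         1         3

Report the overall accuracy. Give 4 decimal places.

0.6774

Accuracy = trace / total = (6+3+9+3=21) / 31 = 21/31 = 0.6774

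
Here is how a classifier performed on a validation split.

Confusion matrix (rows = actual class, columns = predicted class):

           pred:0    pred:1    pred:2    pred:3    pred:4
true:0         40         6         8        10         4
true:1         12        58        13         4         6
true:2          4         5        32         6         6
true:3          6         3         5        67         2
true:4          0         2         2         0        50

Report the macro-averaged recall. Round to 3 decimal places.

0.710

Per-class recall (TP/(TP+FN)):
  0: TP=40, FN=6+8+10+4=28 → 40/68 = 0.5882
  1: TP=58, FN=12+13+4+6=35 → 58/93 = 0.6237
  2: TP=32, FN=4+5+6+6=21 → 32/53 = 0.6038
  3: TP=67, FN=6+3+5+2=16 → 67/83 = 0.8072
  4: TP=50, FN=0+2+2+0=4 → 50/54 = 0.9259
Macro-recall = mean = (0.5882 + 0.6237 + 0.6038 + 0.8072 + 0.9259) / 5 = 0.710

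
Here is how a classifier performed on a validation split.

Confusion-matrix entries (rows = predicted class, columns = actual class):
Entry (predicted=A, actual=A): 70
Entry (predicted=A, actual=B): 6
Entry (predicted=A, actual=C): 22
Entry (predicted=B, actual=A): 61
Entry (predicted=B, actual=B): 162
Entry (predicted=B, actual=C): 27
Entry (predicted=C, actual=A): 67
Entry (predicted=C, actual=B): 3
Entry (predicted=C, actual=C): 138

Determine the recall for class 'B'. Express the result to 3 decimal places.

Treat 'B' as positive and all other classes as negative.
recall = TP/(TP+FN).
B: TP=162, FN=6+3=9 → 162/171 = 0.9474

0.947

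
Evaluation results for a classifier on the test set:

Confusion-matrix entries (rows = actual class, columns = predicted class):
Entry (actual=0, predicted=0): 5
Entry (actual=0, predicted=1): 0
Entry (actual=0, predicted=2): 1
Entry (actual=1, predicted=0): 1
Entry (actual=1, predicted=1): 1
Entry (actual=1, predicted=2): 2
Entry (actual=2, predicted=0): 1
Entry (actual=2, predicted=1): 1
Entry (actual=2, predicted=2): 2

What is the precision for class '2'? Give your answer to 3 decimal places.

0.400

Treat '2' as positive and all other classes as negative.
precision = TP/(TP+FP).
2: TP=2, FP=1+2=3 → 2/5 = 0.4000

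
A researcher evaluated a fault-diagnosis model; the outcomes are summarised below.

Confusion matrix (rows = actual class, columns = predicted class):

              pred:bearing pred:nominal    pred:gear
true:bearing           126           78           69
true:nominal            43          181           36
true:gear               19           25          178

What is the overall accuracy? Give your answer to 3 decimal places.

Accuracy = trace / total = (126+181+178=485) / 755 = 485/755 = 0.642

0.642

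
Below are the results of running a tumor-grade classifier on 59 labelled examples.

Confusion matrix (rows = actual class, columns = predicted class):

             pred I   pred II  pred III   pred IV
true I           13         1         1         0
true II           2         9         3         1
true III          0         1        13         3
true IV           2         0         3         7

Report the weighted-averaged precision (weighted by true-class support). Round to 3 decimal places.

0.719

Per-class precision (TP/(TP+FP)):
  I: TP=13, FP=2+0+2=4 → 13/17 = 0.7647
  II: TP=9, FP=1+1+0=2 → 9/11 = 0.8182
  III: TP=13, FP=1+3+3=7 → 13/20 = 0.6500
  IV: TP=7, FP=0+1+3=4 → 7/11 = 0.6364
Weighted-precision = Σ (supportᵢ/N)·precisionᵢ with N=59: (15/59)·0.7647 + (15/59)·0.8182 + (17/59)·0.6500 + (12/59)·0.6364 = 0.719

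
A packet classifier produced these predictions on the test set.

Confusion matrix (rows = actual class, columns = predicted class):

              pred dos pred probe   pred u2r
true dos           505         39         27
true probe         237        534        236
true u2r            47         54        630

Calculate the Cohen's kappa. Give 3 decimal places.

Observed agreement pₒ = trace/N = 1669/2309 = 0.7228
Expected agreement pₑ = Σ (rowᵢ·colᵢ)/N² = (571·789 + 1007·627 + 731·893)/2309² = 0.3254
κ = (pₒ − pₑ)/(1 − pₑ) = (0.7228 − 0.3254)/(1 − 0.3254) = 0.589

0.589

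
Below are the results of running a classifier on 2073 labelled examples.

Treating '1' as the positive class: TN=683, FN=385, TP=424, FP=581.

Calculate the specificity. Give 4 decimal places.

0.5403

Specificity = TN/(TN+FP) = 683/(683+581) = 0.5403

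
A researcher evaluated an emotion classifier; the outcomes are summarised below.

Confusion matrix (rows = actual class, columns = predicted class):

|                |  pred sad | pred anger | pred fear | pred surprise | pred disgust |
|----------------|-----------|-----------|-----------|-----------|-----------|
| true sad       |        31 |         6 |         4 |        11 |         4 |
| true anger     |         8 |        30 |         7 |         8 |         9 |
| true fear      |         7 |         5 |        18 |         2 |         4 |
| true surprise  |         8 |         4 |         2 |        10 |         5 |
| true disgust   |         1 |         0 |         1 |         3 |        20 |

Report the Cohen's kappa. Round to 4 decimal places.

Observed agreement pₒ = trace/N = 109/208 = 0.52404
Expected agreement pₑ = Σ (rowᵢ·colᵢ)/N² = (56·55 + 62·45 + 36·32 + 29·34 + 25·42)/208² = 0.20937
κ = (pₒ − pₑ)/(1 − pₑ) = (0.52404 − 0.20937)/(1 − 0.20937) = 0.3980

0.3980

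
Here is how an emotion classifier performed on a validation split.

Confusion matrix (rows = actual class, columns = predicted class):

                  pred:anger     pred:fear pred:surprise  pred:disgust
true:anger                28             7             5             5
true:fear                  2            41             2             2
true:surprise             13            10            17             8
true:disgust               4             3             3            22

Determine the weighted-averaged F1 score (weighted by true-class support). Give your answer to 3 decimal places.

0.612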